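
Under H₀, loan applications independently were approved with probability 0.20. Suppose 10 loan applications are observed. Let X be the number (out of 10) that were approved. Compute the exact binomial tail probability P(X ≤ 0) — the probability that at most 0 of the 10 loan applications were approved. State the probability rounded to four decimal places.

X is binomial with n = 10 and p = 0.20.
P(X ≤ 0) = C(10,0)·0.20^0·0.80^10.
= 0.107374 = 0.1074.

P = 0.1074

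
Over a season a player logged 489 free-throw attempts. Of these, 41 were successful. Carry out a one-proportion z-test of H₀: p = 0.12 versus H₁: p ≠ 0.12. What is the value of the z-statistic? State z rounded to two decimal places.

z = -2.46

p̂ = 41/489 = 0.08384.
Under H₀, SE = √(p₀(1−p₀)/n) = √(0.12·0.88/489) = √0.000215951 = 0.014695.
z = (0.08384 − 0.12)/0.014695 = -0.03616/0.014695 = -2.46.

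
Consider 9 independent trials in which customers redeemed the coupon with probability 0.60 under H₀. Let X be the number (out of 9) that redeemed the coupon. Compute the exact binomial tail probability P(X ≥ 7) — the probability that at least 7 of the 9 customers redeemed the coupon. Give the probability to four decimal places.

X is binomial with n = 9 and p = 0.60.
P(X ≥ 7) = C(9,7)·0.60^7·0.40^2 + C(9,8)·0.60^8·0.40^1 + C(9,9)·0.60^9·0.40^0.
= 0.161243 + 0.060466 + 0.010078 = 0.2318.

P = 0.2318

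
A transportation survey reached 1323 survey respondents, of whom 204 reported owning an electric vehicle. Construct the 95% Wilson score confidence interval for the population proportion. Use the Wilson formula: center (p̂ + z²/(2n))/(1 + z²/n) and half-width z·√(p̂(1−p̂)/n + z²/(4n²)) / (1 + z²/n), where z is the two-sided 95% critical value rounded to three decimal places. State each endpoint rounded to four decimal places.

(0.1357, 0.1747)

Here p̂ = 204/1323 = 0.15420 and z = 1.960 (z² = 3.841600).
1 + z²/n = 1.002904.
Adjusted center: (0.15420 + z²/(2n))/1.002904 = 0.15520.
Radicand: p̂(1−p̂)/n + z²/(4n²) = 0.000098578 + 0.000000549 = 0.000099127.
Half-width = z·√(radicand)/denom = 1.960·0.009956/1.002904 = 0.01946.
CI: 0.15520 ± 0.01946 = (0.1357, 0.1747).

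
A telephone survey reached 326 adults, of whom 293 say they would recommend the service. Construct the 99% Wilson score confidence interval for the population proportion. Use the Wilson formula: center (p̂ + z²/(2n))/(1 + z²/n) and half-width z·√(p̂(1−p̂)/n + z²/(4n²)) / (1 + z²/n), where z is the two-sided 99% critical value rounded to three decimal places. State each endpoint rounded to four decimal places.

(0.8475, 0.9342)

Here p̂ = 293/326 = 0.89877 and z = 2.576 (z² = 6.635776).
Denominator 1 + z²/n = 1 + 6.635776/326 = 1.020355.
Center = (0.89877 + 0.010178)/1.020355 = 0.89082.
Radicand: p̂(1−p̂)/n + z²/(4n²) = 0.000279080 + 0.000015610 = 0.000294690.
Half-width = z·√(radicand)/denom = 2.576·0.017167/1.020355 = 0.04334.
Interval: 0.89082 ± 0.04334 → (0.8475, 0.9342).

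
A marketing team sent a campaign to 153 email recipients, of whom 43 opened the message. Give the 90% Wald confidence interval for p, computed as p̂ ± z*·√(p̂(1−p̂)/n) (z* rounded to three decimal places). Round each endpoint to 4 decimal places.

(0.2213, 0.3408)

The sample proportion is 43/153 = 0.28105.
Standard error of p̂: √(0.202059/153) = √0.001320647 = 0.036341.
For 90% confidence, z* = 1.645.
Margin of error: 1.645 × 0.036341 = 0.05978.
CI: 0.28105 ± 0.05978 = (0.2213, 0.3408).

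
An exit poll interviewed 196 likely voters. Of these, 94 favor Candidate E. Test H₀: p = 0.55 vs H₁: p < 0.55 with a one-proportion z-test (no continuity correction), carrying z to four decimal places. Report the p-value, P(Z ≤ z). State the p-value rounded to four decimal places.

Sample proportion p̂ = 94/196 = 0.47959.
Under H₀, SE = √(p₀(1−p₀)/n) = √(0.55·0.45/196) = √0.001262755 = 0.035535.
z = (p̂ − p₀)/SE = (94/196 − 0.55)/0.035535 ≈ -1.9814.
From the standard normal, P(Z ≤ z) = 0.0238.

p-value = 0.0238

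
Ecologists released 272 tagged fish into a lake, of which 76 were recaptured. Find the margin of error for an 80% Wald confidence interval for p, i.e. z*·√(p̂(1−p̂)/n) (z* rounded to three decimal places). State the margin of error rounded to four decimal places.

With x = 76 successes in n = 272, p̂ = 0.27941.
Standard error of p̂: √(0.201341/272) = √0.000740224 = 0.027207.
For 80% confidence, z* = 1.282.
ME = 1.282·0.027207 = 0.0349.

ME = 0.0349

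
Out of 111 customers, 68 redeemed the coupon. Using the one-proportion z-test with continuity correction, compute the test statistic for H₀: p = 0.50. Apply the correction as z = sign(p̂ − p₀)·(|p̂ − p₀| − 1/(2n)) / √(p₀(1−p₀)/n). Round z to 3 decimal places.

The sample proportion is 68/111 = 0.61261. p̂ − p₀ = 0.112613.
1/(2n) = 0.004505.
Corrected numerator: |0.112613| − 0.004505 = 0.108108.
SE₀ = √(0.50·0.50/111) = 0.047458.
z = (+)0.108108/0.047458 = 2.278.

z = 2.278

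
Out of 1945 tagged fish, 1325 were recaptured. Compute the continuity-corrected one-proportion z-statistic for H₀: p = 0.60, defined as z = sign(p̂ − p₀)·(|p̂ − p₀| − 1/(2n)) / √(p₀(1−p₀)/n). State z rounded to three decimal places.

With x = 1325 successes in n = 1945, p̂ = 0.68123. p̂ − p₀ = 0.081234.
1/(2n) = 0.000257.
Corrected numerator: |0.081234| − 0.000257 = 0.080977.
SE₀ = √(0.60·0.40/1945) = 0.011108.
z = +0.080977/0.011108 = 7.290.

z = 7.290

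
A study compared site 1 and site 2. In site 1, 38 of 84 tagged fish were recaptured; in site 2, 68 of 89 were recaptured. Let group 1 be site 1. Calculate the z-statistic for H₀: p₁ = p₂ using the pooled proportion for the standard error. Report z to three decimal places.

z = -4.206

p̂₁ = 38/84 = 0.45238, p̂₂ = 68/89 = 0.76404.
Pooled p̂ = (38+68)/(84+89) = 106/173 = 0.61272.
Pooled SE = √[0.2372949·0.02314072] ≈ 0.074102.
z = -0.31166/0.074102 = -4.206.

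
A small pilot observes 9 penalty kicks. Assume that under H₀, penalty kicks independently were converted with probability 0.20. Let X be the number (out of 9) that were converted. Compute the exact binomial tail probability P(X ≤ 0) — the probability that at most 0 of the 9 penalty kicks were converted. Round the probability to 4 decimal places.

X is binomial with n = 9 and p = 0.20.
P(X ≤ 0) = C(9,0)·0.20^0·0.80^9.
= 0.134218 = 0.1342.

P = 0.1342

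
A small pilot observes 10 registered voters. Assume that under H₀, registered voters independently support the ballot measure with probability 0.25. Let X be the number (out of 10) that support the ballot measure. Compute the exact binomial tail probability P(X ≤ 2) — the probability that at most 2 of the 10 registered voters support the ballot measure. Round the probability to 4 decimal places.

X ~ Binomial(n=10, p=0.25).
P(X ≤ 2) = C(10,0)·0.25^0·0.75^10 + C(10,1)·0.25^1·0.75^9 + C(10,2)·0.25^2·0.75^8.
= 0.056314 + 0.187712 + 0.281568 = 0.5256.

P = 0.5256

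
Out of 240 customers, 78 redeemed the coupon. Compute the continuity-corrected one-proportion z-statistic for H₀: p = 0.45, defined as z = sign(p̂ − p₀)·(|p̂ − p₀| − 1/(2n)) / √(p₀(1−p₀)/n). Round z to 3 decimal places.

z = -3.828

Sample proportion p̂ = 78/240 = 0.32500. p̂ − p₀ = -0.125000.
1/(2n) = 0.002083.
Corrected numerator: |-0.125000| − 0.002083 = 0.122917.
SE₀ = √(0.45·0.55/240) = 0.032113.
z = (−)0.122917/0.032113 = -3.828.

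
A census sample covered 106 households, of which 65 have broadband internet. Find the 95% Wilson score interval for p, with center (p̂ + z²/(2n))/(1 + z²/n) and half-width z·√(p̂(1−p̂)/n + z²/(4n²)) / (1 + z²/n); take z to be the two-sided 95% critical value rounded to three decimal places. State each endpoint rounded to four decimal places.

(0.5181, 0.7004)

p̂ = 65/106 = 0.61321; z = 1.960, so z² = 3.841600.
1 + z²/n = 1.036242.
Center = (0.61321 + 0.018121)/1.036242 = 0.60925.
Radicand: p̂(1−p̂)/n + z²/(4n²) = 0.002237585 + 0.000085475 = 0.002323060.
Half-width = 1.960·√0.002323060/1.036242 = 0.09116.
So the interval runs from 0.5181 to 0.7004.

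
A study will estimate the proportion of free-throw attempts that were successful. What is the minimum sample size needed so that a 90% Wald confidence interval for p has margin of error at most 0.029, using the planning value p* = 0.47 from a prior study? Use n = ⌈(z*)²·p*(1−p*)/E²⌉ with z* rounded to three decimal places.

The 90% critical value is z* = 1.645.
p*(1−p*) = 0.47·0.53 = 0.2491.
Required n before rounding: 2.706025 × 0.2491 / 0.029² = 801.511.
Rounding up, n = 802.

n = 802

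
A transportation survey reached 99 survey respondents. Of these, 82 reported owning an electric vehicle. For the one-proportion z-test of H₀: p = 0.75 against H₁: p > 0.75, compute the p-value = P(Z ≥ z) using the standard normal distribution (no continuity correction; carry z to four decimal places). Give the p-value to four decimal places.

With x = 82 successes in n = 99, p̂ = 0.82828.
SE₀ = √(0.75·0.25/99) = 0.043519.
z = (p̂ − p₀)/SE = (82/99 − 0.75)/0.043519 ≈ 1.7988.
p-value = P(Z ≥ z) with z = 1.7988 → 0.0360.

p-value = 0.0360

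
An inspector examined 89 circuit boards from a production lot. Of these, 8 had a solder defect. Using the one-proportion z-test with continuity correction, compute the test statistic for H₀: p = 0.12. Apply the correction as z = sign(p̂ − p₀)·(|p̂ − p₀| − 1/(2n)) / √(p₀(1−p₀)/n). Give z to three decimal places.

z = -0.711

The sample proportion is 8/89 = 0.08989. p̂ − p₀ = -0.030112.
Continuity correction 1/(2n) = 1/178 = 0.005618.
Corrected numerator: |-0.030112| − 0.005618 = 0.024494.
Under H₀, SE = √(p₀(1−p₀)/n) = √(0.12·0.88/89) = √0.001186517 = 0.034446.
z = (−)0.024494/0.034446 = -0.711.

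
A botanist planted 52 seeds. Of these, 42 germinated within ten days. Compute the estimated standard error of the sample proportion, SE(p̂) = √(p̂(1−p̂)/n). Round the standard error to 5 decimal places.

SE = 0.05465

p̂ = 42/52 = 0.80769.
p̂(1−p̂) = 0.155327.
SE = √(0.155327/52) = √0.002987058 = 0.05465.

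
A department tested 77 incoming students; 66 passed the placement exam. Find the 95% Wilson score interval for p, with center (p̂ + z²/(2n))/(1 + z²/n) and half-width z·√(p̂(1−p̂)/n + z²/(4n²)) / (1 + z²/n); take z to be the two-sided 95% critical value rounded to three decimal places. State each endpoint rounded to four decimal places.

Here p̂ = 66/77 = 0.85714 and z = 1.960 (z² = 3.841600).
Denominator 1 + z²/n = 1 + 3.841600/77 = 1.049891.
Adjusted center: (0.85714 + z²/(2n))/1.049891 = 0.84017.
Radicand: p̂(1−p̂)/n + z²/(4n²) = 0.001590246 + 0.000161983 = 0.001752229.
Half-width = 1.960·√0.001752229/1.049891 = 0.07815.
CI: 0.84017 ± 0.07815 = (0.7620, 0.9183).

(0.7620, 0.9183)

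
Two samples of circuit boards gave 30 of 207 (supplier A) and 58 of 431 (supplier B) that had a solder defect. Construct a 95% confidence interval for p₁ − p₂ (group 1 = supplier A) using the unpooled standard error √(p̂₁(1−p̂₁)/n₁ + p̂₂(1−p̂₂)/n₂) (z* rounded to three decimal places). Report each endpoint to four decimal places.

(-0.0474, 0.0681)

p̂₁ = 0.14493, p̂₂ = 0.13457, so the observed difference is 0.01036.
SE = √(0.000598664 + 0.000270212) = √0.000868876 = 0.029477.
For 95% confidence, z* = 1.960. Margin = 1.960·0.029477 = 0.05777.
CI: 0.01036 ± 0.05777 = (-0.0474, 0.0681).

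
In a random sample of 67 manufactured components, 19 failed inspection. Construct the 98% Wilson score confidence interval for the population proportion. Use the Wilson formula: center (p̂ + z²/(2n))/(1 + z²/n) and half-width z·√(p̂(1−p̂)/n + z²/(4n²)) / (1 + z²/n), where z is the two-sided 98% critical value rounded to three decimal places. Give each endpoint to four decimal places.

(0.1755, 0.4240)

p̂ = 19/67 = 0.28358; z = 2.326, so z² = 5.410276.
Denominator 1 + z²/n = 1 + 5.410276/67 = 1.080750.
Adjusted center: (0.28358 + z²/(2n))/1.080750 = 0.29975.
Radicand: p̂(1−p̂)/n + z²/(4n²) = 0.003032288 + 0.000301307 = 0.003333595.
Half-width = 2.326·√0.003333595/1.080750 = 0.12426.
So the interval runs from 0.1755 to 0.4240.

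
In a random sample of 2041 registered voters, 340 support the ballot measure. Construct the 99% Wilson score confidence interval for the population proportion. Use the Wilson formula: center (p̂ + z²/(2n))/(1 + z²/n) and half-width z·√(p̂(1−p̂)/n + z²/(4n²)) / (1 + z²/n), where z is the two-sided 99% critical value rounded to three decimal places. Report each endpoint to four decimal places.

(0.1464, 0.1889)

Here p̂ = 340/2041 = 0.16659 and z = 2.576 (z² = 6.635776).
1 + z²/n = 1.003251.
Center = (0.16659 + 0.001626)/1.003251 = 0.16767.
Radicand: p̂(1−p̂)/n + z²/(4n²) = 0.000068023 + 0.000000398 = 0.000068421.
Half-width = z·√(radicand)/denom = 2.576·0.008272/1.003251 = 0.02124.
Interval: 0.16767 ± 0.02124 → (0.1464, 0.1889).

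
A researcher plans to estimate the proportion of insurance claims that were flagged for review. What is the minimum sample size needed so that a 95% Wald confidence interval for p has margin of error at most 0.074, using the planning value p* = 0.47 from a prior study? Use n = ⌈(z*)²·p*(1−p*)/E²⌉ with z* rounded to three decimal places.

The 95% critical value is z* = 1.960.
p*(1−p*) = 0.47·0.53 = 0.2491.
Required n before rounding: 3.841600 × 0.2491 / 0.074² = 174.752.
⌈174.752⌉ = 175.

n = 175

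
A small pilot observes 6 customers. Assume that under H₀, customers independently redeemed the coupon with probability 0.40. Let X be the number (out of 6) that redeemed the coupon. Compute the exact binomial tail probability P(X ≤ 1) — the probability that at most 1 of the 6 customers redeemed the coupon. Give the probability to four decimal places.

P = 0.2333

X is binomial with n = 6 and p = 0.40.
P(X ≤ 1) = C(6,0)·0.40^0·0.60^6 + C(6,1)·0.40^1·0.60^5.
= 0.046656 + 0.186624 = 0.2333.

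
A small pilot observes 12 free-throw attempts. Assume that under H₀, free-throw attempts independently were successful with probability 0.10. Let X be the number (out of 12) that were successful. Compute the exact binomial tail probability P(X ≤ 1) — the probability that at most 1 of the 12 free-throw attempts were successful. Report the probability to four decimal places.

P = 0.6590

X is binomial with n = 12 and p = 0.10.
P(X ≤ 1) = C(12,0)·0.10^0·0.90^12 + C(12,1)·0.10^1·0.90^11.
= 0.282430 + 0.376573 = 0.6590.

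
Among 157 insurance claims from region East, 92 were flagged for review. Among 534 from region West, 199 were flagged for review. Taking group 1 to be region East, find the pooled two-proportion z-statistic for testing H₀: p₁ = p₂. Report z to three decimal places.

Sample proportions: p̂₁ = 92/157 = 0.58599 and p̂₂ = 199/534 = 0.37266.
Pooling: p̂ = 291/691 = 0.42113.
Pooled SE = √[0.2437793·0.00824209] ≈ 0.044825.
z = 0.21333/0.044825 = 4.759.

z = 4.759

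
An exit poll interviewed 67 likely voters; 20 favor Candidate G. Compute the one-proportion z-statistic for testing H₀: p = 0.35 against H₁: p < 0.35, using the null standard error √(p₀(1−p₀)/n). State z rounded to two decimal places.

p̂ = 20/67 = 0.29851.
SE₀ = √(0.35·0.65/67) = 0.058271.
z = (0.29851 − 0.35)/0.058271 = -0.05149/0.058271 = -0.88.

z = -0.88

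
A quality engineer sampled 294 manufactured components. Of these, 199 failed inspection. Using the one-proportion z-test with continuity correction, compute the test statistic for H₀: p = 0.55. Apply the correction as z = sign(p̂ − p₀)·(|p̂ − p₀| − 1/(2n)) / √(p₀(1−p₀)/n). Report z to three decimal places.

z = 4.314

Sample proportion p̂ = 199/294 = 0.67687. p̂ − p₀ = 0.126871.
1/(2n) = 0.001701.
Corrected numerator: |0.126871| − 0.001701 = 0.125170.
Under H₀, SE = √(p₀(1−p₀)/n) = √(0.55·0.45/294) = √0.000841837 = 0.029014.
z = (+)0.125170/0.029014 = 4.314.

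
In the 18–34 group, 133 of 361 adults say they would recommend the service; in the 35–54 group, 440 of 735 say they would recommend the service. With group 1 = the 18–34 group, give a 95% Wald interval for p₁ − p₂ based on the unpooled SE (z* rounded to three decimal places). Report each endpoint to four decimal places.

(-0.2913, -0.1691)

p̂₁ = 0.36842, p̂₂ = 0.59864, so the observed difference is -0.23022.
Unpooled SE = √(p̂₁(1−p̂₁)/n₁ + p̂₂(1−p̂₂)/n₂) = √(0.000644562 + 0.000326898) = 0.031168.
z* = 1.960 at the 95% level. Margin = 1.960·0.031168 = 0.06109.
Interval: -0.23022 ± 0.06109 → (-0.2913, -0.1691).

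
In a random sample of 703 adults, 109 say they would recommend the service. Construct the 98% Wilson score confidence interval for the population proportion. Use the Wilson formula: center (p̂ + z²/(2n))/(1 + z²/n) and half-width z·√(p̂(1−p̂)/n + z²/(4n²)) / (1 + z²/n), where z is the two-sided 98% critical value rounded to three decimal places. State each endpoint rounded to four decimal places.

Here p̂ = 109/703 = 0.15505 and z = 2.326 (z² = 5.410276).
Denominator 1 + z²/n = 1 + 5.410276/703 = 1.007696.
Adjusted center: (0.15505 + z²/(2n))/1.007696 = 0.15768.
Radicand: p̂(1−p̂)/n + z²/(4n²) = 0.000186358 + 0.000002737 = 0.000189095.
Half-width = 2.326·√0.000189095/1.007696 = 0.03174.
CI: 0.15768 ± 0.03174 = (0.1259, 0.1894).

(0.1259, 0.1894)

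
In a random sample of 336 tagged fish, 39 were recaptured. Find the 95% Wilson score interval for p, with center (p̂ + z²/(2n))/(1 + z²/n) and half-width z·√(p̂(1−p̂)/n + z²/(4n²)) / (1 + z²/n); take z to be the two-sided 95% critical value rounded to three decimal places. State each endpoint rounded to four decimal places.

p̂ = 39/336 = 0.11607; z = 1.960, so z² = 3.841600.
Denominator 1 + z²/n = 1 + 3.841600/336 = 1.011433.
Adjusted center: (0.11607 + z²/(2n))/1.011433 = 0.12041.
Radicand: p̂(1−p̂)/n + z²/(4n²) = 0.000305354 + 0.000008507 = 0.000313861.
Half-width = 1.960·√0.000313861/1.011433 = 0.03433.
CI: 0.12041 ± 0.03433 = (0.0861, 0.1547).

(0.0861, 0.1547)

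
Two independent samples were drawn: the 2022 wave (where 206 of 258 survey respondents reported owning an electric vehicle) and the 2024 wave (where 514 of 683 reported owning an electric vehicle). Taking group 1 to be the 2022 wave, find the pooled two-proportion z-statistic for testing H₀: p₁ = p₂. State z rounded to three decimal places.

Sample proportions: p̂₁ = 206/258 = 0.79845 and p̂₂ = 514/683 = 0.75256.
Pooling: p̂ = 720/941 = 0.76514.
Pooled SE = √[0.1796989·0.00534010] ≈ 0.030978.
z = 0.04589/0.030978 = 1.481.

z = 1.481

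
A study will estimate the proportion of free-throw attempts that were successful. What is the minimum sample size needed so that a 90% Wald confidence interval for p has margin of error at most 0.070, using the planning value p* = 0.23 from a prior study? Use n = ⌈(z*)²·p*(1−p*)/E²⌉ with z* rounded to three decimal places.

For 90% confidence, z* = 1.645.
p*(1−p*) = 0.1771.
Required n before rounding: 2.706025 × 0.1771 / 0.070² = 97.803.
⌈97.803⌉ = 98.

n = 98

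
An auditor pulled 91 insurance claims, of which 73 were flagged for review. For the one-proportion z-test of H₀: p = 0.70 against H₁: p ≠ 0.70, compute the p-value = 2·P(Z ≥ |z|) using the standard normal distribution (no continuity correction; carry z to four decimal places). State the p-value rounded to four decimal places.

With x = 73 successes in n = 91, p̂ = 0.80220.
Under H₀, SE = √(p₀(1−p₀)/n) = √(0.70·0.30/91) = √0.002307692 = 0.048038.
z = (p̂ − p₀)/SE = (73/91 − 0.70)/0.048038 ≈ 2.1274.
From the standard normal, 2·P(Z ≥ |z|) = 0.0334.

p-value = 0.0334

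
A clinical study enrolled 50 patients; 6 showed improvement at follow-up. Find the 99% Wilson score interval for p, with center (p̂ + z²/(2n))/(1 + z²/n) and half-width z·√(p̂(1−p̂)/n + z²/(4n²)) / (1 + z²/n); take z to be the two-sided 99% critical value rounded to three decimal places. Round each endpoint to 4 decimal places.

Here p̂ = 6/50 = 0.12000 and z = 2.576 (z² = 6.635776).
Denominator 1 + z²/n = 1 + 6.635776/50 = 1.132716.
Adjusted center: (0.12000 + z²/(2n))/1.132716 = 0.16452.
Radicand: p̂(1−p̂)/n + z²/(4n²) = 0.002112000 + 0.000663578 = 0.002775578.
Half-width = z·√(radicand)/denom = 2.576·0.052684/1.132716 = 0.11981.
CI: 0.16452 ± 0.11981 = (0.0447, 0.2843).

(0.0447, 0.2843)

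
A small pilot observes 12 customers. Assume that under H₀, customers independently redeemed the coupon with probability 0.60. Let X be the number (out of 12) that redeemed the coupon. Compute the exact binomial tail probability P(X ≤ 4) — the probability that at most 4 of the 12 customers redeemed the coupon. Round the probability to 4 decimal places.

X is binomial with n = 12 and p = 0.60.
P(X ≤ 4) = Σ_{j=0}^{4} C(12,j)·0.60^j·0.40^{12−j}.
= 0.000017 + 0.000302 + 0.002491 + 0.012457 + 0.042043 = 0.0573.

P = 0.0573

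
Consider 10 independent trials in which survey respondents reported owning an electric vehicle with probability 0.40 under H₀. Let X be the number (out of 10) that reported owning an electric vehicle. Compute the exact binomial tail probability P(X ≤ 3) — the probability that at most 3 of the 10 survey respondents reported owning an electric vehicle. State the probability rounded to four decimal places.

P = 0.3823

X is binomial with n = 10 and p = 0.40.
P(X ≤ 3) = C(10,0)·0.40^0·0.60^10 + C(10,1)·0.40^1·0.60^9 + C(10,2)·0.40^2·0.60^8 + C(10,3)·0.40^3·0.60^7.
= 0.006047 + 0.040311 + 0.120932 + 0.214991 = 0.3823.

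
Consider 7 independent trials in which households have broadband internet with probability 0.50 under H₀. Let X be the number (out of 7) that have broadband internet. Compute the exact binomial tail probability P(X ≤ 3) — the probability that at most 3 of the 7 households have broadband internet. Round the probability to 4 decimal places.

P = 0.5000

X is binomial with n = 7 and p = 0.50.
P(X ≤ 3) = C(7,0)·0.50^0·0.50^7 + C(7,1)·0.50^1·0.50^6 + C(7,2)·0.50^2·0.50^5 + C(7,3)·0.50^3·0.50^4.
= 0.007812 + 0.054688 + 0.164062 + 0.273438 = 0.5000.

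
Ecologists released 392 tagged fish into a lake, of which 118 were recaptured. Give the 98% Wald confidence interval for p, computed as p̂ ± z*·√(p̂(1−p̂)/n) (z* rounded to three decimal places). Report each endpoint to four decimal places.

(0.2471, 0.3549)

The sample proportion is 118/392 = 0.30102.
SE = √(p̂(1−p̂)/n) = √(0.210407/392) = 0.023168.
The 98% critical value is z* = 2.326.
Margin = 2.326·0.023168 = 0.05389.
So the interval runs from 0.2471 to 0.3549.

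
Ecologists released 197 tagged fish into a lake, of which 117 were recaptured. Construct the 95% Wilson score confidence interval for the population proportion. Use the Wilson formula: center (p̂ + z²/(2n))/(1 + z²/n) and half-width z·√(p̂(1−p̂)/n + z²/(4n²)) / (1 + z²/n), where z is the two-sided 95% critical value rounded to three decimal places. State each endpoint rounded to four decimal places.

p̂ = 117/197 = 0.59391; z = 1.960, so z² = 3.841600.
Denominator 1 + z²/n = 1 + 3.841600/197 = 1.019501.
Adjusted center: (0.59391 + z²/(2n))/1.019501 = 0.59211.
Radicand: p̂(1−p̂)/n + z²/(4n²) = 0.001224270 + 0.000024747 = 0.001249017.
Half-width = 1.960·√0.001249017/1.019501 = 0.06794.
So the interval runs from 0.5242 to 0.6601.

(0.5242, 0.6601)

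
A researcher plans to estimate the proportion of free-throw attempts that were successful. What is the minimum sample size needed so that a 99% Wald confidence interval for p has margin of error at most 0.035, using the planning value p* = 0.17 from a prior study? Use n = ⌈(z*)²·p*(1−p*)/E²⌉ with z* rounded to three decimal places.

n = 765

For 99% confidence, z* = 2.576.
p*(1−p*) = 0.17·0.83 = 0.1411.
Required n before rounding: 6.635776 × 0.1411 / 0.035² = 764.333.
⌈764.333⌉ = 765.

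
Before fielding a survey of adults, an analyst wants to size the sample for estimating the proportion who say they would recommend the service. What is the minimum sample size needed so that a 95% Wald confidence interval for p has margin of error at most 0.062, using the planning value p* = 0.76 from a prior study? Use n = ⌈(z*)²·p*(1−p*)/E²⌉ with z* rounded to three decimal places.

n = 183

The 95% critical value is z* = 1.960.
p*(1−p*) = 0.1824.
(z*)²·p*(1−p*)/E² = 3.841600·0.1824/0.003844 = 182.286.
⌈182.286⌉ = 183.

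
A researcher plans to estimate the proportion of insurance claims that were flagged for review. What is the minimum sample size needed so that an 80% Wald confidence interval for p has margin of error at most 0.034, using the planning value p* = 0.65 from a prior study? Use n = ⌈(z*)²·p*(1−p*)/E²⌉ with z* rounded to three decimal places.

n = 324

For 80% confidence, z* = 1.282.
p*(1−p*) = 0.2275.
(z*)²·p*(1−p*)/E² = 1.643524·0.2275/0.001156 = 323.444.
⌈323.444⌉ = 324.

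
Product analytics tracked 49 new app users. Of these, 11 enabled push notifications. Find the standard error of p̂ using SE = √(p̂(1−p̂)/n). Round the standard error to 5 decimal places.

p̂ = 11/49 = 0.22449.
p̂(1−p̂) = 0.22449·0.77551 = 0.174094.
Dividing by n and taking the root: √0.003552939 = 0.05961.

SE = 0.05961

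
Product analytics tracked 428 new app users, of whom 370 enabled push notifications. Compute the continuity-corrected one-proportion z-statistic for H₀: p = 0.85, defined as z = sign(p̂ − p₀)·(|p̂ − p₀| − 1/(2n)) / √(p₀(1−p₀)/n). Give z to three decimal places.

With x = 370 successes in n = 428, p̂ = 0.86449. p̂ − p₀ = 0.014486.
Continuity correction 1/(2n) = 1/856 = 0.001168.
Corrected numerator: |0.014486| − 0.001168 = 0.013318.
Null standard error: √(0.85·0.15/428) = √0.000297897 = 0.017260.
z = (+)0.013318/0.017260 = 0.772.

z = 0.772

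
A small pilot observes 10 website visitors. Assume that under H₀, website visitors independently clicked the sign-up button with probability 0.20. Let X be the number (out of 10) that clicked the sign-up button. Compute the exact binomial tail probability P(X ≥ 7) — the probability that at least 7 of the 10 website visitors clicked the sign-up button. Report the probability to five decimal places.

P = 0.00086

X ~ Binomial(n=10, p=0.20).
P(X ≥ 7) = C(10,7)·0.20^7·0.80^3 + C(10,8)·0.20^8·0.80^2 + C(10,9)·0.20^9·0.80^1 + C(10,10)·0.20^10·0.80^0.
= 0.000786 + 0.000074 + 0.000004 + 0.000000 = 0.00086.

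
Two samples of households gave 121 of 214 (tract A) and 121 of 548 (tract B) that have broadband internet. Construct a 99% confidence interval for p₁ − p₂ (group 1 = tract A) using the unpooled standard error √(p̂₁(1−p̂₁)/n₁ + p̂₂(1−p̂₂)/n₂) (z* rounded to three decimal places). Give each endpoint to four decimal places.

p̂₁ = 0.56542, p̂₂ = 0.22080, so the observed difference is 0.34462.
Unpooled SE = √(p̂₁(1−p̂₁)/n₁ + p̂₂(1−p̂₂)/n₂) = √(0.001148225 + 0.000313958) = 0.038239.
z* = 2.576 at the 99% level. Margin = 2.576·0.038239 = 0.09850.
So the interval runs from 0.2461 to 0.4431.

(0.2461, 0.4431)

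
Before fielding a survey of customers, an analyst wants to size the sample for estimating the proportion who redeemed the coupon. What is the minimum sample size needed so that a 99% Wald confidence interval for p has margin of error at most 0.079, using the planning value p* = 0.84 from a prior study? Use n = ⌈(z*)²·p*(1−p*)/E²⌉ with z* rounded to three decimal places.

The 99% critical value is z* = 2.576.
p*(1−p*) = 0.1344.
Required n before rounding: 6.635776 × 0.1344 / 0.079² = 142.902.
Rounding up, n = 143.

n = 143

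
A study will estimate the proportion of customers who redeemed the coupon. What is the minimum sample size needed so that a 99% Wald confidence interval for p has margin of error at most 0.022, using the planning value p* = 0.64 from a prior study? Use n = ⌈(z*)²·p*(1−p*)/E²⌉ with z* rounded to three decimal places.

n = 3159

z* = 2.576 at the 99% level.
p*(1−p*) = 0.64·0.36 = 0.2304.
(z*)²·p*(1−p*)/E² = 6.635776·0.2304/0.000484 = 3158.849.
⌈3158.849⌉ = 3159.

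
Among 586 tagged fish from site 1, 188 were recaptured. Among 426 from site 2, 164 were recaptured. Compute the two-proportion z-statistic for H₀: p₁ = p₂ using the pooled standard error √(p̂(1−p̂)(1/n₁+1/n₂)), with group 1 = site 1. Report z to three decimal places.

z = -2.116

Sample proportions: p̂₁ = 188/586 = 0.32082 and p̂₂ = 164/426 = 0.38498.
Pooling: p̂ = 352/1012 = 0.34783.
Pooled SE = √[0.2268431·0.00405390] ≈ 0.030325.
z = (p̂₁ − p̂₂)/SE = (0.32082 − 0.38498)/0.030325 = -0.06416/0.030325 = -2.116.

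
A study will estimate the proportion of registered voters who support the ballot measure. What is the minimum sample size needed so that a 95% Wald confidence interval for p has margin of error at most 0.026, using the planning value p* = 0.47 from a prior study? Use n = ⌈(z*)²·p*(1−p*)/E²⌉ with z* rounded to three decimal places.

z* = 1.960 at the 95% level.
p*(1−p*) = 0.2491.
(z*)²·p*(1−p*)/E² = 3.841600·0.2491/0.000676 = 1415.596.
Rounding up, n = 1416.

n = 1416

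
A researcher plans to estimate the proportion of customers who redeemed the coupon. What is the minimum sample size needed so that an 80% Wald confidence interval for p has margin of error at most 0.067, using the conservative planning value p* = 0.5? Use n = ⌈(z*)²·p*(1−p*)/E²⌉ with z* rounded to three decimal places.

n = 92

For 80% confidence, z* = 1.282.
p*(1−p*) = 0.50·0.50 = 0.2500.
(z*)²·p*(1−p*)/E² = 1.643524·0.2500/0.004489 = 91.531.
⌈91.531⌉ = 92.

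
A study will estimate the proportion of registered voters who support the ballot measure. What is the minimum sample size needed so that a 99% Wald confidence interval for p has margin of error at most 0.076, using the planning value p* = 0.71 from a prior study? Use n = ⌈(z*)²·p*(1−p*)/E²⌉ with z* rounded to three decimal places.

For 99% confidence, z* = 2.576.
p*(1−p*) = 0.71·0.29 = 0.2059.
(z*)²·p*(1−p*)/E² = 6.635776·0.2059/0.005776 = 236.549.
Rounding up, n = 237.

n = 237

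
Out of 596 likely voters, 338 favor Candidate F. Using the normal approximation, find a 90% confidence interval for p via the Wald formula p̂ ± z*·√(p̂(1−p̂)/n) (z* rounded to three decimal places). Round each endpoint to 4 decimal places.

p̂ = 338/596 = 0.56711.
SE(p̂) = √(0.56711·0.43289/596) = 0.020295.
For 90% confidence, z* = 1.645.
Margin of error: 1.645 × 0.020295 = 0.03339.
CI: 0.56711 ± 0.03339 = (0.5337, 0.6005).

(0.5337, 0.6005)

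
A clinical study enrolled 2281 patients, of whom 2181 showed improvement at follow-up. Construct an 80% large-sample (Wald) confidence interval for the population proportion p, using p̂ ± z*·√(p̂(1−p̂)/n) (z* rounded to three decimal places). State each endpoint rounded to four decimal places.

(0.9507, 0.9617)

Sample proportion p̂ = 2181/2281 = 0.95616.
SE(p̂) = √(0.95616·0.04384/2281) = 0.004287.
z* = 1.282 at the 80% level.
Margin of error: 1.282 × 0.004287 = 0.00550.
So the interval runs from 0.9507 to 0.9617.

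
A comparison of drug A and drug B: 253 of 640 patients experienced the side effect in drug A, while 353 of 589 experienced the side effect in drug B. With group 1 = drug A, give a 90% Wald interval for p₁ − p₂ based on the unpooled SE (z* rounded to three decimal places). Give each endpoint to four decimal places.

(-0.2500, -0.1580)

p̂₁ = 0.39531, p̂₂ = 0.59932, so the observed difference is -0.20401.
Unpooled SE = √(p̂₁(1−p̂₁)/n₁ + p̂₂(1−p̂₂)/n₂) = √(0.000373501 + 0.000407700) = 0.027950.
z* = 1.645 at the 90% level. Margin = 1.645·0.027950 = 0.04598.
Interval: -0.20401 ± 0.04598 → (-0.2500, -0.1580).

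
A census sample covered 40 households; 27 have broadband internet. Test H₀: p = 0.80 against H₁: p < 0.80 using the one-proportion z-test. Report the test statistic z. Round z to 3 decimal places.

z = -1.976

p̂ = 27/40 = 0.67500.
SE₀ = √(0.80·0.20/40) = 0.063246.
Test statistic: z = -0.12500/0.063246 = -1.976.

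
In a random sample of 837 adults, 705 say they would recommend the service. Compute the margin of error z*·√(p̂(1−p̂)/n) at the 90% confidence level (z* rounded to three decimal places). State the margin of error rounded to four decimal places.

The sample proportion is 705/837 = 0.84229.
SE(p̂) = √(0.84229·0.15771/837) = 0.012598.
z* = 1.645 at the 90% level.
Margin of error = z*·SE = 1.645 × 0.012598 = 0.0207.

ME = 0.0207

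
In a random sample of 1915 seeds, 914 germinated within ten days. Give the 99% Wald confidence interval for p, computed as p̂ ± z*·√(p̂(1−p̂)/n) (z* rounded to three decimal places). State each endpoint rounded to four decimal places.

p̂ = 914/1915 = 0.47728.
SE(p̂) = √(0.47728·0.52272/1915) = 0.011414.
The 99% critical value is z* = 2.576.
Margin = 2.576·0.011414 = 0.02940.
CI: 0.47728 ± 0.02940 = (0.4479, 0.5067).

(0.4479, 0.5067)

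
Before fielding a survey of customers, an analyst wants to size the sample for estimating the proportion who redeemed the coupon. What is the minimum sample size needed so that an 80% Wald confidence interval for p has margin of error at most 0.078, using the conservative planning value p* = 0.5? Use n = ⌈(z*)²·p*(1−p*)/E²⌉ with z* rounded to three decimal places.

The 80% critical value is z* = 1.282.
p*(1−p*) = 0.50·0.50 = 0.2500.
Required n before rounding: 1.643524 × 0.2500 / 0.078² = 67.535.
Rounding up, n = 68.

n = 68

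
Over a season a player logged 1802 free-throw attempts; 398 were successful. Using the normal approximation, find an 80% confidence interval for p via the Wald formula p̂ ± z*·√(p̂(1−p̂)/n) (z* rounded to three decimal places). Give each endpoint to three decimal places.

(0.208, 0.233)

The sample proportion is 398/1802 = 0.22087.
SE(p̂) = √(0.22087·0.77913/1802) = 0.009772.
z* = 1.282 at the 80% level.
Margin of error: 1.282 × 0.009772 = 0.01253.
CI: 0.22087 ± 0.01253 = (0.208, 0.233).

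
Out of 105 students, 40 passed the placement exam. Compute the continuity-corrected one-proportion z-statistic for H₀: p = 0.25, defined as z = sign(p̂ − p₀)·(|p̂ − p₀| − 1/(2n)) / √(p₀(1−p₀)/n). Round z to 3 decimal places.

z = 2.986

With x = 40 successes in n = 105, p̂ = 0.38095. p̂ − p₀ = 0.130952.
Continuity correction 1/(2n) = 1/210 = 0.004762.
Corrected numerator: |0.130952| − 0.004762 = 0.126190.
Under H₀, SE = √(p₀(1−p₀)/n) = √(0.25·0.75/105) = √0.001785714 = 0.042258.
z = +0.126190/0.042258 = 2.986.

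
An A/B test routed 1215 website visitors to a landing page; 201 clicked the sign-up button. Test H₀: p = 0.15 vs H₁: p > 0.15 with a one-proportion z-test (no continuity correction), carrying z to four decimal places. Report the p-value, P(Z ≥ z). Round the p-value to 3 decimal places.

The sample proportion is 201/1215 = 0.16543.
Null standard error: √(0.15·0.85/1215) = √0.000104938 = 0.010244.
Test statistic (full precision, shown to 4 dp): z = (201/1215 − 0.15)/SE₀ ≈ 1.5065.
From the standard normal, P(Z ≥ z) = 0.066.

p-value = 0.066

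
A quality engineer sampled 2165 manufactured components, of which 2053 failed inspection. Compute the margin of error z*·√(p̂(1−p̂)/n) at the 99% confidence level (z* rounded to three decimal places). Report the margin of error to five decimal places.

With x = 2053 successes in n = 2165, p̂ = 0.94827.
Standard error of p̂: √(0.049056/2165) = √0.000022659 = 0.004760.
z* = 2.576 at the 99% level.
So ME = 0.01226.

ME = 0.01226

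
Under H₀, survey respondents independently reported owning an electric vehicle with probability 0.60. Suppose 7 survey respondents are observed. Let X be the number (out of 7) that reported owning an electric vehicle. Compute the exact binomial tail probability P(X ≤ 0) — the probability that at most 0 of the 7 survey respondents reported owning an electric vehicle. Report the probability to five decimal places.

P = 0.00164

X is binomial with n = 7 and p = 0.60.
P(X ≤ 0) = C(7,0)·0.60^0·0.40^7.
= 0.001638 = 0.00164.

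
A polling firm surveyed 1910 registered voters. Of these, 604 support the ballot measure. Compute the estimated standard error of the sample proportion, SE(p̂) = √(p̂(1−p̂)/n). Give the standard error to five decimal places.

The sample proportion is 604/1910 = 0.31623.
p̂(1−p̂) = 0.216229.
SE = √(0.216229/1910) = √0.000113209 = 0.01064.

SE = 0.01064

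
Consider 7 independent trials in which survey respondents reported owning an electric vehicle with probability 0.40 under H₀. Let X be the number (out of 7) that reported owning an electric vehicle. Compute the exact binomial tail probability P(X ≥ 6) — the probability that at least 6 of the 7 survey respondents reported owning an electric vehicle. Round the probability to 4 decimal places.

X ~ Binomial(n=7, p=0.40).
P(X ≥ 6) = C(7,6)·0.40^6·0.60^1 + C(7,7)·0.40^7·0.60^0.
= 0.017203 + 0.001638 = 0.0188.

P = 0.0188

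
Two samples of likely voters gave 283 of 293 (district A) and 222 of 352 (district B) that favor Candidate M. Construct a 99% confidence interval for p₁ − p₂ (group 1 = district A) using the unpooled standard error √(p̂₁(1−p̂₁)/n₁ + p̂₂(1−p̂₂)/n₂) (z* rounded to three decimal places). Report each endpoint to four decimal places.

p̂₁ = 0.96587, p̂₂ = 0.63068, so the observed difference is 0.33519.
SE = √(0.000112508 + 0.000661711) = √0.000774219 = 0.027825.
For 99% confidence, z* = 2.576. Margin = 2.576·0.027825 = 0.07168.
CI: 0.33519 ± 0.07168 = (0.2635, 0.4069).

(0.2635, 0.4069)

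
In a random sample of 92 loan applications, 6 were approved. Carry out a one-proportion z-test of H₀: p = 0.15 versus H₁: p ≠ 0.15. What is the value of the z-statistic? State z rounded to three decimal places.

z = -2.277

p̂ = 6/92 = 0.06522.
SE₀ = √(0.15·0.85/92) = 0.037227.
Test statistic: z = -0.08478/0.037227 = -2.277.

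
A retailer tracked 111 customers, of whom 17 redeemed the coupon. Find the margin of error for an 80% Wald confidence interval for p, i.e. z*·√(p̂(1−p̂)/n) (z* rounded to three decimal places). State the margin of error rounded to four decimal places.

ME = 0.0438

The sample proportion is 17/111 = 0.15315.
SE = √(p̂(1−p̂)/n) = √(0.129697/111) = 0.034183.
The 80% critical value is z* = 1.282.
Margin of error = z*·SE = 1.282 × 0.034183 = 0.0438.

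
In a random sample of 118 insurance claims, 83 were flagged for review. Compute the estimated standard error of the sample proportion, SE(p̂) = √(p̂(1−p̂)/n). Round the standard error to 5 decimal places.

p̂ = 83/118 = 0.70339.
p̂(1−p̂) = 0.70339·0.29661 = 0.208633.
SE = √(0.208633/118) = 0.04205.

SE = 0.04205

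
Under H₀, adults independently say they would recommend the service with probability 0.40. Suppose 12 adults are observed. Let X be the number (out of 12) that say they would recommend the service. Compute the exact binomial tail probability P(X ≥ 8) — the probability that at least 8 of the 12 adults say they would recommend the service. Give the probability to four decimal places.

X ~ Binomial(n=12, p=0.40).
P(X ≥ 8) = Σ_{j=8}^{12} C(12,j)·0.40^j·0.60^{12−j}.
= 0.042043 + 0.012457 + 0.002491 + 0.000302 + 0.000017 = 0.0573.

P = 0.0573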